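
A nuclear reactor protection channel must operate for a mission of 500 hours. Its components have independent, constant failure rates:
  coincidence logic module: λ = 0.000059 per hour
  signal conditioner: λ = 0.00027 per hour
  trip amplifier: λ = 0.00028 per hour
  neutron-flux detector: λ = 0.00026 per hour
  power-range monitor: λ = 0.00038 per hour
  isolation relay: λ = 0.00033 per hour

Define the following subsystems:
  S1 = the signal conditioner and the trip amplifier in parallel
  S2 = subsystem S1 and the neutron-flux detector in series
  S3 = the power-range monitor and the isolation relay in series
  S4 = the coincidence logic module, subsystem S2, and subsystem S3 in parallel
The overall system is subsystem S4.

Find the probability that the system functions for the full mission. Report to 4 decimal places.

R(coincidence logic module) = exp(−0.000059 × 500) = 0.970931
R(signal conditioner) = exp(−0.00027 × 500) = 0.873716
R(trip amplifier) = exp(−0.00028 × 500) = 0.869358
R(neutron-flux detector) = exp(−0.00026 × 500) = 0.878095
R(power-range monitor) = exp(−0.00038 × 500) = 0.826959
R(isolation relay) = exp(−0.00033 × 500) = 0.847894
Parallel (signal conditioner and trip amplifier): 1 − (1 − 0.873716)(1 − 0.869358) = 0.983502
Series ([0.983502] and neutron-flux detector): 0.983502 × 0.878095 = 0.863608
Series (power-range monitor and isolation relay): 0.826959 × 0.847894 = 0.701174
Parallel (coincidence logic module, [0.863608], and [0.701174]): 1 − (1 − 0.970931)(1 − 0.863608)(1 − 0.701174) = 0.9988

0.9988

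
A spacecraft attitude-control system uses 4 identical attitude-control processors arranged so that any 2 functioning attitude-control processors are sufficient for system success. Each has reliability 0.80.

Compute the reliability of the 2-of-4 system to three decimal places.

R = Σ_{i=2}^{4} C(4,i) p^i (1−p)^{4−i} with p = 0.80
C(4,2)·0.80^2·0.20^2 = 0.15360
C(4,3)·0.80^3·0.20^1 = 0.40960
C(4,4)·0.80^4·0.20^0 = 0.40960
Sum = 0.973

0.973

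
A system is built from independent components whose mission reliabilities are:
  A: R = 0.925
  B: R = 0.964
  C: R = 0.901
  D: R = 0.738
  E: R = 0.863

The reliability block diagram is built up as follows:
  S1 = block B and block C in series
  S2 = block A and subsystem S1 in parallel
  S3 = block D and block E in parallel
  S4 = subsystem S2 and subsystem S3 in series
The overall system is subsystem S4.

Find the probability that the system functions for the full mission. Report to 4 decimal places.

Series (B and C): 0.964000 × 0.901000 = 0.868564
Parallel (A and [0.868564]): 1 − (1 − 0.925000)(1 − 0.868564) = 0.990142
Parallel (D and E): 1 − (1 − 0.738000)(1 − 0.863000) = 0.964106
Series ([0.990142] and [0.964106]): 0.990142 × 0.964106 = 0.9546

0.9546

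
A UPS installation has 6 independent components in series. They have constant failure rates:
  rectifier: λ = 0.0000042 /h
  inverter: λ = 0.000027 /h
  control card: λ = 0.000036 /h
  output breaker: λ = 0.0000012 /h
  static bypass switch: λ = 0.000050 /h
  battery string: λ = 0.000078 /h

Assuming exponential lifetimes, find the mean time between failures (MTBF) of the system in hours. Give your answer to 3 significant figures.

Series of exponential components: λ_sys = Σ λ_i
λ_sys = 0.0000042 + 0.000027 + 0.000036 + 0.0000012 + 0.000050 + 0.000078 = 1.9640e-04 /h
MTBF = 1 / λ_sys = 5090 h

5090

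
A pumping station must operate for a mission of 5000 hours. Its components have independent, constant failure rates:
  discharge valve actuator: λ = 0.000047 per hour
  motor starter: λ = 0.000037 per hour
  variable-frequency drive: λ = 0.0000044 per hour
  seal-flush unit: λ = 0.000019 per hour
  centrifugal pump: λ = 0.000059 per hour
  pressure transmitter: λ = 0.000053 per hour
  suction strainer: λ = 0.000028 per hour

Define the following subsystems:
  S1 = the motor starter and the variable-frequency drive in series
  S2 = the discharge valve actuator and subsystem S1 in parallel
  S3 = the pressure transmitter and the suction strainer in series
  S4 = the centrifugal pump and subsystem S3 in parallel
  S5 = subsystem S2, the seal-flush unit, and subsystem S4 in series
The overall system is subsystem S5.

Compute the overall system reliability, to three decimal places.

0.799

R(discharge valve actuator) = exp(−0.000047 × 5000) = 0.79057
R(motor starter) = exp(−0.000037 × 5000) = 0.83110
R(variable-frequency drive) = exp(−0.0000044 × 5000) = 0.97824
R(seal-flush unit) = exp(−0.000019 × 5000) = 0.90937
R(centrifugal pump) = exp(−0.000059 × 5000) = 0.74453
R(pressure transmitter) = exp(−0.000053 × 5000) = 0.76721
R(suction strainer) = exp(−0.000028 × 5000) = 0.86936
Series (motor starter and variable-frequency drive): 0.83110 × 0.97824 = 0.81302
Parallel (discharge valve actuator and [0.81302]): 1 − (1 − 0.79057)(1 − 0.81302) = 0.96084
Series (pressure transmitter and suction strainer): 0.76721 × 0.86936 = 0.66698
Parallel (centrifugal pump and [0.66698]): 1 − (1 − 0.74453)(1 − 0.66698) = 0.91492
Series ([0.96084], seal-flush unit, and [0.91492]): 0.96084 × 0.90937 × 0.91492 = 0.799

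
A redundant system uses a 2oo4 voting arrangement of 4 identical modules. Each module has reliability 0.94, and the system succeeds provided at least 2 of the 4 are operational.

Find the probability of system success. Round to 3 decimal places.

0.999

R = Σ_{i=2}^{4} C(4,i) p^i (1−p)^{4−i} with p = 0.94
C(4,2)·0.94^2·0.06^2 = 0.01909
C(4,3)·0.94^3·0.06^1 = 0.19934
C(4,4)·0.94^4·0.06^0 = 0.78075
Sum = 0.999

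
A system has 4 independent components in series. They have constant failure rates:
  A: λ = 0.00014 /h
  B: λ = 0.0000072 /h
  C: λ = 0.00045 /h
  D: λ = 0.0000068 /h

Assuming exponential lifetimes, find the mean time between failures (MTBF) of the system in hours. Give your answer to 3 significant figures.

1660

Series of exponential components: λ_sys = Σ λ_i
λ_sys = 0.00014 + 0.0000072 + 0.00045 + 0.0000068 = 6.0400e-04 /h
MTBF = 1 / λ_sys = 1660 h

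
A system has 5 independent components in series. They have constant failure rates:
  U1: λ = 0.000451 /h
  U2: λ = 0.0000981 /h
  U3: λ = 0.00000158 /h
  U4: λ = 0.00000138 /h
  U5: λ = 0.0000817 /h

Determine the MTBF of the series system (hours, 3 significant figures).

Series of exponential components: λ_sys = Σ λ_i
λ_sys = 0.000451 + 0.0000981 + 0.00000158 + 0.00000138 + 0.0000817 = 6.3376e-04 /h
MTBF = 1 / λ_sys = 1580 h

1580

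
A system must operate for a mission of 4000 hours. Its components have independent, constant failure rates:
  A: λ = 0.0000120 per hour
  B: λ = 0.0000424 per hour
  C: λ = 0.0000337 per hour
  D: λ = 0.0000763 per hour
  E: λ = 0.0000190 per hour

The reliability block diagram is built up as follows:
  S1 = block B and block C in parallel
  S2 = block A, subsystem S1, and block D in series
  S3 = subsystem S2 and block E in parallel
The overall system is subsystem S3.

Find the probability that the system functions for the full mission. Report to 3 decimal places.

R(A) = exp(−0.0000120 × 4000) = 0.95313
R(B) = exp(−0.0000424 × 4000) = 0.84400
R(C) = exp(−0.0000337 × 4000) = 0.87389
R(D) = exp(−0.0000763 × 4000) = 0.73698
R(E) = exp(−0.0000190 × 4000) = 0.92682
Parallel (B and C): 1 − (1 − 0.84400)(1 − 0.87389) = 0.98033
Series (A, [0.98033], and D): 0.95313 × 0.98033 × 0.73698 = 0.68862
Parallel ([0.68862] and E): 1 − (1 − 0.68862)(1 − 0.92682) = 0.977

0.977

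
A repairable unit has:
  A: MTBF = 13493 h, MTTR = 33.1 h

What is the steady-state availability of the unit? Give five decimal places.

A(A) = MTBF/(MTBF+MTTR) = 13493/(13493+33.1) = 0.99755

0.99755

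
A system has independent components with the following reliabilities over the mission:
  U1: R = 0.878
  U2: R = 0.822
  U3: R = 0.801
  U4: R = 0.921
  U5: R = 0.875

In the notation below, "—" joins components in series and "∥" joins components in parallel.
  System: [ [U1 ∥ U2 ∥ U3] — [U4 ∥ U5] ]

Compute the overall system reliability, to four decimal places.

Parallel (U1, U2, and U3): 1 − (1 − 0.878000)(1 − 0.822000)(1 − 0.801000) = 0.995679
Parallel (U4 and U5): 1 − (1 − 0.921000)(1 − 0.875000) = 0.990125
Series ([0.995679] and [0.990125]): 0.995679 × 0.990125 = 0.9858

0.9858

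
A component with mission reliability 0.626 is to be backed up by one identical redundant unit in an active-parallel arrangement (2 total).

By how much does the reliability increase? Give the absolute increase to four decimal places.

0.2341

R_before = 0.626
R_after = 1 − (1 − 0.626)^2 = 0.8601
ΔR = 0.8601 − 0.626 = 0.2341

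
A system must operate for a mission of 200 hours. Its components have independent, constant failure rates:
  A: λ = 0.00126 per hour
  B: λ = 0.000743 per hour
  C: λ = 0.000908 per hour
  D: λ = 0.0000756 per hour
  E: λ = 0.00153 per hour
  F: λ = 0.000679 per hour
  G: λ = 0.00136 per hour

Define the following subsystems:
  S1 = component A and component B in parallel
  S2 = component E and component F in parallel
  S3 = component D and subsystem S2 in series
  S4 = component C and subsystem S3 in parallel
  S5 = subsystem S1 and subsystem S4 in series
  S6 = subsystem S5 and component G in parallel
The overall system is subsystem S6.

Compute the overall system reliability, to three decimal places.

R(A) = exp(−0.00126 × 200) = 0.77724
R(B) = exp(−0.000743 × 200) = 0.86191
R(C) = exp(−0.000908 × 200) = 0.83393
R(D) = exp(−0.0000756 × 200) = 0.98499
R(E) = exp(−0.00153 × 200) = 0.73639
R(F) = exp(−0.000679 × 200) = 0.87302
R(G) = exp(−0.00136 × 200) = 0.76185
Parallel (A and B): 1 − (1 − 0.77724)(1 − 0.86191) = 0.96924
Parallel (E and F): 1 − (1 − 0.73639)(1 − 0.87302) = 0.96653
Series (D and [0.96653]): 0.98499 × 0.96653 = 0.95202
Parallel (C and [0.95202]): 1 − (1 − 0.83393)(1 − 0.95202) = 0.99203
Series ([0.96924] and [0.99203]): 0.96924 × 0.99203 = 0.96152
Parallel ([0.96152] and G): 1 − (1 − 0.96152)(1 − 0.76185) = 0.991

0.991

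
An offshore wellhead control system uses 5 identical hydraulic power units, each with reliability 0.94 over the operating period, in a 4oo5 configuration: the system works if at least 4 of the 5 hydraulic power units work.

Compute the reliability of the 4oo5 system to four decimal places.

0.9681

R = Σ_{i=4}^{5} C(5,i) p^i (1−p)^{5−i} with p = 0.94
C(5,4)·0.94^4·0.06^1 = 0.234225
C(5,5)·0.94^5·0.06^0 = 0.733904
Sum = 0.9681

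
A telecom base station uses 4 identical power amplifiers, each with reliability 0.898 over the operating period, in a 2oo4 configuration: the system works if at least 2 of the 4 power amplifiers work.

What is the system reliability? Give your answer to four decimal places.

R = Σ_{i=2}^{4} C(4,i) p^i (1−p)^{4−i} with p = 0.898
C(4,2)·0.898^2·0.102^2 = 0.050339
C(4,3)·0.898^3·0.102^1 = 0.295454
C(4,4)·0.898^4·0.102^0 = 0.650287
Sum = 0.9961

0.9961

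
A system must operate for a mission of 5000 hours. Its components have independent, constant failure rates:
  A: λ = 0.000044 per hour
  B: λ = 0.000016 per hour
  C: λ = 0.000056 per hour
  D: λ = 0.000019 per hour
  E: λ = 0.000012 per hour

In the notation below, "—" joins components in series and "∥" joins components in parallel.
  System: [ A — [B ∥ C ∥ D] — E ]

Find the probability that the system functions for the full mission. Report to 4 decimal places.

0.7545

R(A) = exp(−0.000044 × 5000) = 0.802519
R(B) = exp(−0.000016 × 5000) = 0.923116
R(C) = exp(−0.000056 × 5000) = 0.755784
R(D) = exp(−0.000019 × 5000) = 0.909373
R(E) = exp(−0.000012 × 5000) = 0.941765
Parallel (B, C, and D): 1 − (1 − 0.923116)(1 − 0.755784)(1 − 0.909373) = 0.998298
Series (A, [0.998298], and E): 0.802519 × 0.998298 × 0.941765 = 0.7545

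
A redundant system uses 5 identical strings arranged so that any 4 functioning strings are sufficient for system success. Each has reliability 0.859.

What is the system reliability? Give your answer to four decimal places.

0.8515

R = Σ_{i=4}^{5} C(5,i) p^i (1−p)^{5−i} with p = 0.859
C(5,4)·0.859^4·0.141^1 = 0.383850
C(5,5)·0.859^5·0.141^0 = 0.467698
Sum = 0.8515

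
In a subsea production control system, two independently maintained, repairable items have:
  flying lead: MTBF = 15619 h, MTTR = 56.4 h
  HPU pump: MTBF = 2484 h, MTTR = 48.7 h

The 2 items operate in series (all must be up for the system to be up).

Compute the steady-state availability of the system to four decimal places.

0.9772

A(flying lead) = MTBF/(MTBF+MTTR) = 15619/(15619+56.4) = 0.996402
A(HPU pump) = MTBF/(MTBF+MTTR) = 2484/(2484+48.7) = 0.980772
Series availability: 0.996402 × 0.980772 = 0.9772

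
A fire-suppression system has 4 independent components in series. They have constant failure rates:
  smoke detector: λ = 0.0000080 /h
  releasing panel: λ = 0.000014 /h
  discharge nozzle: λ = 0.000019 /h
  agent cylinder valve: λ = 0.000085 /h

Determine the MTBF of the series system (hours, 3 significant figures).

Series of exponential components: λ_sys = Σ λ_i
λ_sys = 0.0000080 + 0.000014 + 0.000019 + 0.000085 = 1.2600e-04 /h
MTBF = 1 / λ_sys = 7940 h

7940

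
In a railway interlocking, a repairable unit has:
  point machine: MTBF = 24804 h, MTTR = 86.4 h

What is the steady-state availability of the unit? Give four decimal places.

A(point machine) = MTBF/(MTBF+MTTR) = 24804/(24804+86.4) = 0.9965

0.9965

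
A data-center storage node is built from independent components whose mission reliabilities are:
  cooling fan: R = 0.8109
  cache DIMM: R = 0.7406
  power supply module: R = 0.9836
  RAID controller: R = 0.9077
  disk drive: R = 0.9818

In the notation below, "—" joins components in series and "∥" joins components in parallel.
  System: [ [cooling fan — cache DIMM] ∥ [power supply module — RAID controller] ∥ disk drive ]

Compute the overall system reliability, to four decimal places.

Series (cooling fan and cache DIMM): 0.810900 × 0.740600 = 0.600553
Series (power supply module and RAID controller): 0.983600 × 0.907700 = 0.892814
Parallel ([0.600553], [0.892814], and disk drive): 1 − (1 − 0.600553)(1 − 0.892814)(1 − 0.981800) = 0.9992

0.9992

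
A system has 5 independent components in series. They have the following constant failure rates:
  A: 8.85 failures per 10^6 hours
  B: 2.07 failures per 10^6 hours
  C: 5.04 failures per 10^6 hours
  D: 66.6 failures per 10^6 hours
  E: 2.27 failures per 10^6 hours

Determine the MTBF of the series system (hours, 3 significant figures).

11800

Series of exponential components: λ_sys = Σ λ_i
λ_sys = 0.00000885 + 0.00000207 + 0.00000504 + 0.0000666 + 0.00000227 = 8.4830e-05 /h
MTBF = 1 / λ_sys = 11800 h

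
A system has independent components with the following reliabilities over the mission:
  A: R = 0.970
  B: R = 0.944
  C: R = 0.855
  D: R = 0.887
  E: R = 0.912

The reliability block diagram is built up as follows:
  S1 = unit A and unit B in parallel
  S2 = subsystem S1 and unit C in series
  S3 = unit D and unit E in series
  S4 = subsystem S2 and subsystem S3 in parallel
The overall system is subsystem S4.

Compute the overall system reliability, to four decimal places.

Parallel (A and B): 1 − (1 − 0.970000)(1 − 0.944000) = 0.998320
Series ([0.998320] and C): 0.998320 × 0.855000 = 0.853564
Series (D and E): 0.887000 × 0.912000 = 0.808944
Parallel ([0.853564] and [0.808944]): 1 − (1 − 0.853564)(1 − 0.808944) = 0.9720

0.9720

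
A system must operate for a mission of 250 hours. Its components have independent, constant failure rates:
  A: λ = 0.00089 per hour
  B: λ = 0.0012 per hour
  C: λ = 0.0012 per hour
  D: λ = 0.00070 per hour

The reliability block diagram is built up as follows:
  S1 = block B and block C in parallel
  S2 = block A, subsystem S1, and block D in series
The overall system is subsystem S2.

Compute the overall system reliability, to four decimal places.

R(A) = exp(−0.00089 × 250) = 0.800515
R(B) = exp(−0.0012 × 250) = 0.740818
R(C) = exp(−0.0012 × 250) = 0.740818
R(D) = exp(−0.00070 × 250) = 0.839457
Parallel (B and C): 1 − (1 − 0.740818)(1 − 0.740818) = 0.932825
Series (A, [0.932825], and D): 0.800515 × 0.932825 × 0.839457 = 0.6269

0.6269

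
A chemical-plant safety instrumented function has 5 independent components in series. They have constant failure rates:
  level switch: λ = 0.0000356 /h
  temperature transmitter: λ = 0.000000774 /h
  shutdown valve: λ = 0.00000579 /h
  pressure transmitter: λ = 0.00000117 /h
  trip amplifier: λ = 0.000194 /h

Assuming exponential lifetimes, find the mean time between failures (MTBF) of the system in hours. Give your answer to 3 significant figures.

4210

Series of exponential components: λ_sys = Σ λ_i
λ_sys = 0.0000356 + 0.000000774 + 0.00000579 + 0.00000117 + 0.000194 = 2.3733e-04 /h
MTBF = 1 / λ_sys = 4210 h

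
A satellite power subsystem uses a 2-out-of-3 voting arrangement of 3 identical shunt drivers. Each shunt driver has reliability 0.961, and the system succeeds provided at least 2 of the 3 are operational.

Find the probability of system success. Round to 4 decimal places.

0.9956

R = Σ_{i=2}^{3} C(3,i) p^i (1−p)^{3−i} with p = 0.961
C(3,2)·0.961^2·0.039^1 = 0.108052
C(3,3)·0.961^3·0.039^0 = 0.887504
Sum = 0.9956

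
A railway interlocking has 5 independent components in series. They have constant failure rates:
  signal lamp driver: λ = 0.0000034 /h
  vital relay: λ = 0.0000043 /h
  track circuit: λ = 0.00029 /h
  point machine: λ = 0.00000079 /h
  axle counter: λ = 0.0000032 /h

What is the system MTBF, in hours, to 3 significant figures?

Series of exponential components: λ_sys = Σ λ_i
λ_sys = 0.0000034 + 0.0000043 + 0.00029 + 0.00000079 + 0.0000032 = 3.0169e-04 /h
MTBF = 1 / λ_sys = 3310 h

3310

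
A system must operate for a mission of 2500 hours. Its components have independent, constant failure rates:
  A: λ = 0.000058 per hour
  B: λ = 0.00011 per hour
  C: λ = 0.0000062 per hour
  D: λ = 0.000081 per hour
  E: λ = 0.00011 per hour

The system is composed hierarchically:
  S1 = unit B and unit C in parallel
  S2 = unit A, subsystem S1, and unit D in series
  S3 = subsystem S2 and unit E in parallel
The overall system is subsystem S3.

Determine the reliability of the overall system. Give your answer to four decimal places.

R(A) = exp(−0.000058 × 2500) = 0.865022
R(B) = exp(−0.00011 × 2500) = 0.759572
R(C) = exp(−0.0000062 × 2500) = 0.984620
R(D) = exp(−0.000081 × 2500) = 0.816686
R(E) = exp(−0.00011 × 2500) = 0.759572
Parallel (B and C): 1 − (1 − 0.759572)(1 − 0.984620) = 0.996302
Series (A, [0.996302], and D): 0.865022 × 0.996302 × 0.816686 = 0.703839
Parallel ([0.703839] and E): 1 − (1 − 0.703839)(1 − 0.759572) = 0.9288

0.9288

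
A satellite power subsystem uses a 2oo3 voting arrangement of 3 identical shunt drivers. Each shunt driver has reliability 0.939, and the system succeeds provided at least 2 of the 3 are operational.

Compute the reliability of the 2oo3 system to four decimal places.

R = Σ_{i=2}^{3} C(3,i) p^i (1−p)^{3−i} with p = 0.939
C(3,2)·0.939^2·0.061^1 = 0.161355
C(3,3)·0.939^3·0.061^0 = 0.827936
Sum = 0.9893

0.9893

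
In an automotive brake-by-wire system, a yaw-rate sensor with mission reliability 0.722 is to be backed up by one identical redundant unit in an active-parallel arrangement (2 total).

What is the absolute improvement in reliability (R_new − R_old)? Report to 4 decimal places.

R_before = 0.722
R_after = 1 − (1 − 0.722)^2 = 0.9227
ΔR = 0.9227 − 0.722 = 0.2007

0.2007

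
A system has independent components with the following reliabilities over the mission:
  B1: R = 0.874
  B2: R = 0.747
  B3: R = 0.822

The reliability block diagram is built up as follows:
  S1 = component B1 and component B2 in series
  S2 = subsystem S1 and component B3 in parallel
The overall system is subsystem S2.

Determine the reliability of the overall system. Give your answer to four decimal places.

0.9382

Series (B1 and B2): 0.874000 × 0.747000 = 0.652878
Parallel ([0.652878] and B3): 1 − (1 − 0.652878)(1 − 0.822000) = 0.9382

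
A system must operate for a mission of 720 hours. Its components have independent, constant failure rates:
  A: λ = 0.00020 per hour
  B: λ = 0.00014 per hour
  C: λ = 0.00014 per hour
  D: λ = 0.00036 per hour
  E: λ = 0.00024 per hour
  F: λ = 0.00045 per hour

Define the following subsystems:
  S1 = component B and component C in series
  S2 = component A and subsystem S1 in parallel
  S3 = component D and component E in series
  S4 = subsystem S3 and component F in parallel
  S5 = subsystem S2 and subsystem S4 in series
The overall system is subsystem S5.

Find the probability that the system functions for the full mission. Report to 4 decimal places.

0.8808

R(A) = exp(−0.00020 × 720) = 0.865888
R(B) = exp(−0.00014 × 720) = 0.904114
R(C) = exp(−0.00014 × 720) = 0.904114
R(D) = exp(−0.00036 × 720) = 0.771669
R(E) = exp(−0.00024 × 720) = 0.841306
R(F) = exp(−0.00045 × 720) = 0.723250
Series (B and C): 0.904114 × 0.904114 = 0.817422
Parallel (A and [0.817422]): 1 − (1 − 0.865888)(1 − 0.817422) = 0.975514
Series (D and E): 0.771669 × 0.841306 = 0.649210
Parallel ([0.649210] and F): 1 − (1 − 0.649210)(1 − 0.723250) = 0.902919
Series ([0.975514] and [0.902919]): 0.975514 × 0.902919 = 0.8808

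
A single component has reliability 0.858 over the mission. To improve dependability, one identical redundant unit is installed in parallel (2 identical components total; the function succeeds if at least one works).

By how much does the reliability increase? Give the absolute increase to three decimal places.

0.122

R_before = 0.858
R_after = 1 − (1 − 0.858)^2 = 0.980
ΔR = 0.980 − 0.858 = 0.122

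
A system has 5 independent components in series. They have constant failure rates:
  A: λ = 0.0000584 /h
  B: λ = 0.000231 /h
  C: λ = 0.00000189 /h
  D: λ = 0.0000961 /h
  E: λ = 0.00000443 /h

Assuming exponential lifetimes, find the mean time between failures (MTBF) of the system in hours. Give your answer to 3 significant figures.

2550

Series of exponential components: λ_sys = Σ λ_i
λ_sys = 0.0000584 + 0.000231 + 0.00000189 + 0.0000961 + 0.00000443 = 3.9182e-04 /h
MTBF = 1 / λ_sys = 2550 h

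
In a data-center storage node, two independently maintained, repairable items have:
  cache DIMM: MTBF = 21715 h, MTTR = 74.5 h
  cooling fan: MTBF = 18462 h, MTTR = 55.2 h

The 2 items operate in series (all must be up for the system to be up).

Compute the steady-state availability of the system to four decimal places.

A(cache DIMM) = MTBF/(MTBF+MTTR) = 21715/(21715+74.5) = 0.996581
A(cooling fan) = MTBF/(MTBF+MTTR) = 18462/(18462+55.2) = 0.997019
Series availability: 0.996581 × 0.997019 = 0.9936

0.9936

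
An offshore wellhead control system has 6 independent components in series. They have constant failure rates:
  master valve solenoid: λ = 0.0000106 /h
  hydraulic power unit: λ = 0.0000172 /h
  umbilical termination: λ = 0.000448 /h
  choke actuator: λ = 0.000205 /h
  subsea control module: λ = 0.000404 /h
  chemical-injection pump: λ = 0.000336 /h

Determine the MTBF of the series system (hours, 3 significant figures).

704

Series of exponential components: λ_sys = Σ λ_i
λ_sys = 0.0000106 + 0.0000172 + 0.000448 + 0.000205 + 0.000404 + 0.000336 = 1.4208e-03 /h
MTBF = 1 / λ_sys = 704 h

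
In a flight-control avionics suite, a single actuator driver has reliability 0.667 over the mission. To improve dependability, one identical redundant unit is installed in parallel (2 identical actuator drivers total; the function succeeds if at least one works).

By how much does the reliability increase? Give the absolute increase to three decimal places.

R_before = 0.667
R_after = 1 − (1 − 0.667)^2 = 0.889
ΔR = 0.889 − 0.667 = 0.222

0.222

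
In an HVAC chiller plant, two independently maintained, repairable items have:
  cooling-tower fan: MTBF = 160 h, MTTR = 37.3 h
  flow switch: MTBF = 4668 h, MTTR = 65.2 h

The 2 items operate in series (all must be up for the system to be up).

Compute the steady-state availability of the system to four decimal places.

0.7998

A(cooling-tower fan) = MTBF/(MTBF+MTTR) = 160/(160+37.3) = 0.810948
A(flow switch) = MTBF/(MTBF+MTTR) = 4668/(4668+65.2) = 0.986225
Series availability: 0.810948 × 0.986225 = 0.7998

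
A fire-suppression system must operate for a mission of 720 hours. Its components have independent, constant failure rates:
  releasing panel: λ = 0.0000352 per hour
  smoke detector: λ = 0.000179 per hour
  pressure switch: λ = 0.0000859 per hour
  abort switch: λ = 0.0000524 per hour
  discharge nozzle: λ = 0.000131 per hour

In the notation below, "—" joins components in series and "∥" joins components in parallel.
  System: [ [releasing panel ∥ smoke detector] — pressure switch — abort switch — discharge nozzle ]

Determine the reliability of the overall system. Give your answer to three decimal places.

0.821

R(releasing panel) = exp(−0.0000352 × 720) = 0.97497
R(smoke detector) = exp(−0.000179 × 720) = 0.87908
R(pressure switch) = exp(−0.0000859 × 720) = 0.94003
R(abort switch) = exp(−0.0000524 × 720) = 0.96297
R(discharge nozzle) = exp(−0.000131 × 720) = 0.90999
Parallel (releasing panel and smoke detector): 1 − (1 − 0.97497)(1 − 0.87908) = 0.99697
Series ([0.99697], pressure switch, abort switch, and discharge nozzle): 0.99697 × 0.94003 × 0.96297 × 0.90999 = 0.821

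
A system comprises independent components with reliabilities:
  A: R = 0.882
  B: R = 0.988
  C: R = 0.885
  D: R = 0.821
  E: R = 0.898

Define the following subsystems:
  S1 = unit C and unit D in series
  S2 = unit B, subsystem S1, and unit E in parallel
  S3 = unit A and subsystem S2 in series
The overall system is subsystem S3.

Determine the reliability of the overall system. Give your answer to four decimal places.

Series (C and D): 0.885000 × 0.821000 = 0.726585
Parallel (B, [0.726585], and E): 1 − (1 − 0.988000)(1 − 0.726585)(1 − 0.898000) = 0.999665
Series (A and [0.999665]): 0.882000 × 0.999665 = 0.8817

0.8817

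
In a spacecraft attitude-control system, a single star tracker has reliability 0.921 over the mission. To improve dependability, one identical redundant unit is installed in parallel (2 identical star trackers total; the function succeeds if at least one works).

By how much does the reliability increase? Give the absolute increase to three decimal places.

0.073

R_before = 0.921
R_after = 1 − (1 − 0.921)^2 = 0.994
ΔR = 0.994 − 0.921 = 0.073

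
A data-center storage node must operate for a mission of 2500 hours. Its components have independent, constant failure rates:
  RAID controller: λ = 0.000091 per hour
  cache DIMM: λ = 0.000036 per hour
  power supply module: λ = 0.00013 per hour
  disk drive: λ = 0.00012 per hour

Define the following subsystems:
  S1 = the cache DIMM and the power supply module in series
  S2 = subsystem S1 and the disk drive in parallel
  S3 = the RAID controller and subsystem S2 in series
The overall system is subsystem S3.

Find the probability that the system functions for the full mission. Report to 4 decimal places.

0.7264

R(RAID controller) = exp(−0.000091 × 2500) = 0.796522
R(cache DIMM) = exp(−0.000036 × 2500) = 0.913931
R(power supply module) = exp(−0.00013 × 2500) = 0.722527
R(disk drive) = exp(−0.00012 × 2500) = 0.740818
Series (cache DIMM and power supply module): 0.913931 × 0.722527 = 0.660340
Parallel ([0.660340] and disk drive): 1 − (1 − 0.660340)(1 − 0.740818) = 0.911966
Series (RAID controller and [0.911966]): 0.796522 × 0.911966 = 0.7264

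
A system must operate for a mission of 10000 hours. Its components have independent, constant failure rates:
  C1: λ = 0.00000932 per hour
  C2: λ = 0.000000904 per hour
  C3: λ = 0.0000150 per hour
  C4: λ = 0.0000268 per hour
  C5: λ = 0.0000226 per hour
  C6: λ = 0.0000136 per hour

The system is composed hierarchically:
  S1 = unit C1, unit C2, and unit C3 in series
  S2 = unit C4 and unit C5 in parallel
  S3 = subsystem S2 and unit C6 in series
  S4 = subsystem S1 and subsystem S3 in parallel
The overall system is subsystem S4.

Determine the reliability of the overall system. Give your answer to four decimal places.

R(C1) = exp(−0.00000932 × 10000) = 0.911011
R(C2) = exp(−0.000000904 × 10000) = 0.991001
R(C3) = exp(−0.0000150 × 10000) = 0.860708
R(C4) = exp(−0.0000268 × 10000) = 0.764908
R(C5) = exp(−0.0000226 × 10000) = 0.797718
R(C6) = exp(−0.0000136 × 10000) = 0.872843
Series (C1, C2, and C3): 0.911011 × 0.991001 × 0.860708 = 0.777058
Parallel (C4 and C5): 1 − (1 − 0.764908)(1 − 0.797718) = 0.952445
Series ([0.952445] and C6): 0.952445 × 0.872843 = 0.831335
Parallel ([0.777058] and [0.831335]): 1 − (1 − 0.777058)(1 − 0.831335) = 0.9624

0.9624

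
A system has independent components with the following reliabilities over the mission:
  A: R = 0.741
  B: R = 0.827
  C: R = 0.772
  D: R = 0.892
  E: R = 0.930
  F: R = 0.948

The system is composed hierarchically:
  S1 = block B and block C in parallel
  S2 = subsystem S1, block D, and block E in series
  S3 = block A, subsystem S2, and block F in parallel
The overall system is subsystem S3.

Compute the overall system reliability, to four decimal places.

Parallel (B and C): 1 − (1 − 0.827000)(1 − 0.772000) = 0.960556
Series ([0.960556], D, and E): 0.960556 × 0.892000 × 0.930000 = 0.796839
Parallel (A, [0.796839], and F): 1 − (1 − 0.741000)(1 − 0.796839)(1 − 0.948000) = 0.9973

0.9973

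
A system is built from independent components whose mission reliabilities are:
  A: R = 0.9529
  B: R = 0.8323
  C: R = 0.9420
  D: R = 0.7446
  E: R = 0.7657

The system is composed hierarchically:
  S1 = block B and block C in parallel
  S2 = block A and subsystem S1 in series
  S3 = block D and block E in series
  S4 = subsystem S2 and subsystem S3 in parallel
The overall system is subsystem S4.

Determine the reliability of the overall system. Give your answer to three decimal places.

Parallel (B and C): 1 − (1 − 0.83230)(1 − 0.94200) = 0.99027
Series (A and [0.99027]): 0.95290 × 0.99027 = 0.94363
Series (D and E): 0.74460 × 0.76570 = 0.57014
Parallel ([0.94363] and [0.57014]): 1 − (1 − 0.94363)(1 − 0.57014) = 0.976

0.976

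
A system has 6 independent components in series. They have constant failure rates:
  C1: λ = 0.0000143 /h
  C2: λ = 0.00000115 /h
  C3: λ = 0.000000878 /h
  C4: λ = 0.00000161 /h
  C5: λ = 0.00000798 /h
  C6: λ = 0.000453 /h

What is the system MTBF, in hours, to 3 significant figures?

2090

Series of exponential components: λ_sys = Σ λ_i
λ_sys = 0.0000143 + 0.00000115 + 0.000000878 + 0.00000161 + 0.00000798 + 0.000453 = 4.7892e-04 /h
MTBF = 1 / λ_sys = 2090 h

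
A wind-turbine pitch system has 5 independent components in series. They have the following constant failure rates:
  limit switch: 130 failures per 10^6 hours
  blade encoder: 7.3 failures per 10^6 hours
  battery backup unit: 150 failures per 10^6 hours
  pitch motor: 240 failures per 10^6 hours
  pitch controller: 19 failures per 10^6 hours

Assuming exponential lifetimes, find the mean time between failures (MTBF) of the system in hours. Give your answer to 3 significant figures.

Series of exponential components: λ_sys = Σ λ_i
λ_sys = 0.00013 + 0.0000073 + 0.00015 + 0.00024 + 0.000019 = 5.4630e-04 /h
MTBF = 1 / λ_sys = 1830 h

1830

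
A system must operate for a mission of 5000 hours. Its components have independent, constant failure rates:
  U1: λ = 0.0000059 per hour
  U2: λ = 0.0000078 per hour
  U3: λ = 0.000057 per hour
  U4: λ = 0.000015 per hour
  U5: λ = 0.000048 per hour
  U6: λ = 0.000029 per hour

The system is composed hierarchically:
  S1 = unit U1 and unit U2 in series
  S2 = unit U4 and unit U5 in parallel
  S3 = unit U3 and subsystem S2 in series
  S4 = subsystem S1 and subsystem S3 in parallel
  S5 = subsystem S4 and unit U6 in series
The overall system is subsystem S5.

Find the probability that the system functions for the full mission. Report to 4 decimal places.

R(U1) = exp(−0.0000059 × 5000) = 0.970931
R(U2) = exp(−0.0000078 × 5000) = 0.961751
R(U3) = exp(−0.000057 × 5000) = 0.752014
R(U4) = exp(−0.000015 × 5000) = 0.927743
R(U5) = exp(−0.000048 × 5000) = 0.786628
R(U6) = exp(−0.000029 × 5000) = 0.865022
Series (U1 and U2): 0.970931 × 0.961751 = 0.933794
Parallel (U4 and U5): 1 − (1 − 0.927743)(1 − 0.786628) = 0.984582
Series (U3 and [0.984582]): 0.752014 × 0.984582 = 0.740419
Parallel ([0.933794] and [0.740419]): 1 − (1 − 0.933794)(1 − 0.740419) = 0.982814
Series ([0.982814] and U6): 0.982814 × 0.865022 = 0.8502

0.8502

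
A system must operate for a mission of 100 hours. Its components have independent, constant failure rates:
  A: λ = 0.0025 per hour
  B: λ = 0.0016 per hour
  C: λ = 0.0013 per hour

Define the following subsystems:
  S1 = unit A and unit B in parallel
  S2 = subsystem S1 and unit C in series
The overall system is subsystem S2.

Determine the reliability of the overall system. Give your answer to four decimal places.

R(A) = exp(−0.0025 × 100) = 0.778801
R(B) = exp(−0.0016 × 100) = 0.852144
R(C) = exp(−0.0013 × 100) = 0.878095
Parallel (A and B): 1 − (1 − 0.778801)(1 − 0.852144) = 0.967294
Series ([0.967294] and C): 0.967294 × 0.878095 = 0.8494

0.8494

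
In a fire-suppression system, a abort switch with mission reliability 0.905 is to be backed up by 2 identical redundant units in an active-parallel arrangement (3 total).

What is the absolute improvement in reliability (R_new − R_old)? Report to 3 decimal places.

R_before = 0.905
R_after = 1 − (1 − 0.905)^3 = 0.999
ΔR = 0.999 − 0.905 = 0.094

0.094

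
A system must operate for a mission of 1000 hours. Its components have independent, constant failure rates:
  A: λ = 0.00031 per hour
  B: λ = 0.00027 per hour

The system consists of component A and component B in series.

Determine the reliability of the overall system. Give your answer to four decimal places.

R(A) = exp(−0.00031 × 1000) = 0.733447
R(B) = exp(−0.00027 × 1000) = 0.763379
Series (A and B): 0.733447 × 0.763379 = 0.5599

0.5599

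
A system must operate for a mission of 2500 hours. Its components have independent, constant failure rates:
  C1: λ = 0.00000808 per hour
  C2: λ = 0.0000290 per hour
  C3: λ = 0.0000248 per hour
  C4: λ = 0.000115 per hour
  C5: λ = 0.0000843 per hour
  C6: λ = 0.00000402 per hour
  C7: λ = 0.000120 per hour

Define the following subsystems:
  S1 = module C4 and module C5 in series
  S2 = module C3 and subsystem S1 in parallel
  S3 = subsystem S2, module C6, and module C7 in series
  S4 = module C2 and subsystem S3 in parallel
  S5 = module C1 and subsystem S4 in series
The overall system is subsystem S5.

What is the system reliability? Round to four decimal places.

R(C1) = exp(−0.00000808 × 2500) = 0.980003
R(C2) = exp(−0.0000290 × 2500) = 0.930066
R(C3) = exp(−0.0000248 × 2500) = 0.939883
R(C4) = exp(−0.000115 × 2500) = 0.750137
R(C5) = exp(−0.0000843 × 2500) = 0.809977
R(C6) = exp(−0.00000402 × 2500) = 0.990000
R(C7) = exp(−0.000120 × 2500) = 0.740818
Series (C4 and C5): 0.750137 × 0.809977 = 0.607594
Parallel (C3 and [0.607594]): 1 − (1 − 0.939883)(1 − 0.607594) = 0.976410
Series ([0.976410], C6, and C7): 0.976410 × 0.990000 × 0.740818 = 0.716109
Parallel (C2 and [0.716109]): 1 − (1 − 0.930066)(1 − 0.716109) = 0.980146
Series (C1 and [0.980146]): 0.980003 × 0.980146 = 0.9605

0.9605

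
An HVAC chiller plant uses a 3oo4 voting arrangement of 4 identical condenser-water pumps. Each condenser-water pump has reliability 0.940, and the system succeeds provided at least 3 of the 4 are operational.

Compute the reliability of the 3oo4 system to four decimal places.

0.9801

R = Σ_{i=3}^{4} C(4,i) p^i (1−p)^{4−i} with p = 0.940
C(4,3)·0.940^3·0.060^1 = 0.199340
C(4,4)·0.940^4·0.060^0 = 0.780749
Sum = 0.9801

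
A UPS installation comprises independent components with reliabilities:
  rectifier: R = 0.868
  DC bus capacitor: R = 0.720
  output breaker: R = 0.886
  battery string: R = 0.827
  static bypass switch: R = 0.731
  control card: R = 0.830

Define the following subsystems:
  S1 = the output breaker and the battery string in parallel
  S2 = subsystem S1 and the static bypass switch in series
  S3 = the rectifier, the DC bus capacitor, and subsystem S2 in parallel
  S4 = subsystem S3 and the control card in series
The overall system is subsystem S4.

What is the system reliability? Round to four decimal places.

0.8213

Parallel (output breaker and battery string): 1 − (1 − 0.886000)(1 − 0.827000) = 0.980278
Series ([0.980278] and static bypass switch): 0.980278 × 0.731000 = 0.716583
Parallel (rectifier, DC bus capacitor, and [0.716583]): 1 − (1 − 0.868000)(1 − 0.720000)(1 − 0.716583) = 0.989525
Series ([0.989525] and control card): 0.989525 × 0.830000 = 0.8213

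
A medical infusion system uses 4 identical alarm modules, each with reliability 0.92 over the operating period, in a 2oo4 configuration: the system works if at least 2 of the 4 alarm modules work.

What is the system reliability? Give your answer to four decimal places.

0.9981

R = Σ_{i=2}^{4} C(4,i) p^i (1−p)^{4−i} with p = 0.92
C(4,2)·0.92^2·0.08^2 = 0.032502
C(4,3)·0.92^3·0.08^1 = 0.249180
C(4,4)·0.92^4·0.08^0 = 0.716393
Sum = 0.9981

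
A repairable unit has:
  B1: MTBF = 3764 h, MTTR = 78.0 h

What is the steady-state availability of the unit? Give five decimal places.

0.97970

A(B1) = MTBF/(MTBF+MTTR) = 3764/(3764+78.0) = 0.97970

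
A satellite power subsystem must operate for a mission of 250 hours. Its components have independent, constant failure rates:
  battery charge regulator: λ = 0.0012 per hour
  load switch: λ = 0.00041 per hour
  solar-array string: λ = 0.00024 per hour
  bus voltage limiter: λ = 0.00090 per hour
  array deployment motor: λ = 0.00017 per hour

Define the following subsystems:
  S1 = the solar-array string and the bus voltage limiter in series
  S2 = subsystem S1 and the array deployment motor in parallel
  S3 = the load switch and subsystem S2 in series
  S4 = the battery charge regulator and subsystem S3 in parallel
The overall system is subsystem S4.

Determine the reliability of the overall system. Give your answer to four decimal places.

0.9723

R(battery charge regulator) = exp(−0.0012 × 250) = 0.740818
R(load switch) = exp(−0.00041 × 250) = 0.902578
R(solar-array string) = exp(−0.00024 × 250) = 0.941765
R(bus voltage limiter) = exp(−0.00090 × 250) = 0.798516
R(array deployment motor) = exp(−0.00017 × 250) = 0.958390
Series (solar-array string and bus voltage limiter): 0.941765 × 0.798516 = 0.752014
Parallel ([0.752014] and array deployment motor): 1 − (1 − 0.752014)(1 − 0.958390) = 0.989681
Series (load switch and [0.989681]): 0.902578 × 0.989681 = 0.893264
Parallel (battery charge regulator and [0.893264]): 1 − (1 − 0.740818)(1 − 0.893264) = 0.9723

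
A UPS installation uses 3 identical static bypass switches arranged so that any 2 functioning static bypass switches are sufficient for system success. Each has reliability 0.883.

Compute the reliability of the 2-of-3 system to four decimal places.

0.9621

R = Σ_{i=2}^{3} C(3,i) p^i (1−p)^{3−i} with p = 0.883
C(3,2)·0.883^2·0.117^1 = 0.273671
C(3,3)·0.883^3·0.117^0 = 0.688465
Sum = 0.9621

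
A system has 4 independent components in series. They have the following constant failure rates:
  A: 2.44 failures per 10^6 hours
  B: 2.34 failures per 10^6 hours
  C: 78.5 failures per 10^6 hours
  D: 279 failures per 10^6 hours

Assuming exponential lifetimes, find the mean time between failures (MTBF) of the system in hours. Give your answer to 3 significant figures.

Series of exponential components: λ_sys = Σ λ_i
λ_sys = 0.00000244 + 0.00000234 + 0.0000785 + 0.000279 = 3.6228e-04 /h
MTBF = 1 / λ_sys = 2760 h

2760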